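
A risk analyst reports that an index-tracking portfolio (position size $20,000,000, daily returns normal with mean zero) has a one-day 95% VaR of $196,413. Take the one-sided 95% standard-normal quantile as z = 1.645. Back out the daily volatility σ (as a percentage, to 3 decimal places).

0.597%

VaR as a fraction: $196,413 / $20,000,000 = 0.982%.
σ = VaR / z = 0.982% / 1.645 = 0.597%.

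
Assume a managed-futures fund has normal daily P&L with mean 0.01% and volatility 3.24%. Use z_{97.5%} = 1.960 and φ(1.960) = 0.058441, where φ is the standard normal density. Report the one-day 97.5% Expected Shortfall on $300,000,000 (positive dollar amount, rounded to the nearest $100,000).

$22,700,000

Tail multiplier: φ(z)/(1−α) = 0.058441 / 0.025 = 2.338.
ES = −(0.01%) + 3.24% × 2.338 = 7.565%.
On $300,000,000: 0.07565 × $300,000,000 = $22,695,000.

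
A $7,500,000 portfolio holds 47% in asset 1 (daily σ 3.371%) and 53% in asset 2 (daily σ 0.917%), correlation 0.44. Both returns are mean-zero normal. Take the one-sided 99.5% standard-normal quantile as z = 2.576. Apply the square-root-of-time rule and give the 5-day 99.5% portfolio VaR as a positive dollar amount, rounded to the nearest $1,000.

$799,000

σ_p = √(0.47²·3.371² + 0.53²·0.917² + 2·0.44·0.47·0.53·3.371·0.917) = 1.850%.
σ_{5d} = 1.850% × √5 = 4.137%.
VaR = 2.576 × 4.137% = 10.657%; on $7,500,000 that is $799,275.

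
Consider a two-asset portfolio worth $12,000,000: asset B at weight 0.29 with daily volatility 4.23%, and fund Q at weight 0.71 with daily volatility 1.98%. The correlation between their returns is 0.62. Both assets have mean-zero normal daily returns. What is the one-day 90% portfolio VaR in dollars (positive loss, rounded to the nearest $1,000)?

σ_p² = 0.29²·4.23² + 0.71²·1.98² + 2·0.62·0.29·0.71·4.23·1.98 = 5.6194 (%²).
σ_p = √5.6194 = 2.371%.
At 90%, z = 1.282.
VaR = 1.282 × 2.371% = 3.040%; on $12,000,000 that is $364,800.

$365,000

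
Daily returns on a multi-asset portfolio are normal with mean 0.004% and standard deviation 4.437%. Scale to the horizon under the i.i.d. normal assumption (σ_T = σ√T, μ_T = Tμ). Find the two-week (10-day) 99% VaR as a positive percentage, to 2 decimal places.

32.60%

At 99%, z = 2.326.
σ_{10d} = 4.437% × √10 = 14.031%; μ_{10d} = 10 × 0.004% = 0.040%.
VaR = −(0.040%) + 2.326 × 14.031% = 32.596%.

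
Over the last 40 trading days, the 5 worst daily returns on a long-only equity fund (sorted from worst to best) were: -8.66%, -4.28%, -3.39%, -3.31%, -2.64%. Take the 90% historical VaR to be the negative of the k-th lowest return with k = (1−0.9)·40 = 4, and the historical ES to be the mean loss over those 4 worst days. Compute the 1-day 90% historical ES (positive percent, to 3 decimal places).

The 4 worst returns sum to -19.64%.
ES = −(-19.64%) / 4 = 4.91% ≈ 4.910%.

4.910%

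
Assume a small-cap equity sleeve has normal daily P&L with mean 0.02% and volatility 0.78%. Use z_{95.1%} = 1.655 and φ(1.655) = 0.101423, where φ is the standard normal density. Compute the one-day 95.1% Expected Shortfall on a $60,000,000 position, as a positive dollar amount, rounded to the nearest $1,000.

$957,000

Tail multiplier: φ(z)/(1−α) = 0.101423 / 0.049 = 2.070.
ES = −(0.02%) + 0.78% × 2.070 = 1.595%.
On $60,000,000: 0.01595 × $60,000,000 = $957,000.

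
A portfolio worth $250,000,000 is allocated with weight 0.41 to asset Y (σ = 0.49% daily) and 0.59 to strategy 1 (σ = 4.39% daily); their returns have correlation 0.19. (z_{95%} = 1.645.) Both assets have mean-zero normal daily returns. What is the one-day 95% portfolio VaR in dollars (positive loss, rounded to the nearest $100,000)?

σ_p² = 0.41²·0.49² + 0.59²·4.39² + 2·0.19·0.41·0.59·0.49·4.39 = 6.9467 (%²).
σ_p = √6.9467 = 2.636%.
VaR = 1.645 × 2.636% = 4.336%; on $250,000,000 that is $10,840,000.

$10,800,000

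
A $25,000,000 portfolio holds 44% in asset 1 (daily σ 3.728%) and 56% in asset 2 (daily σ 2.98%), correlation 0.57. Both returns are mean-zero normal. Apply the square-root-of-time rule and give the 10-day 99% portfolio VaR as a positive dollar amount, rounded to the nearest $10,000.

$5,390,000

σ_p = √(0.44²·3.728² + 0.56²·2.98² + 2·0.57·0.44·0.56·3.728·2.98) = 2.932%.
σ_{10d} = 2.932% × √10 = 9.272%.
z(99%) = 2.326.
VaR = 2.326 × 9.272% = 21.567%; on $25,000,000 that is $5,391,750.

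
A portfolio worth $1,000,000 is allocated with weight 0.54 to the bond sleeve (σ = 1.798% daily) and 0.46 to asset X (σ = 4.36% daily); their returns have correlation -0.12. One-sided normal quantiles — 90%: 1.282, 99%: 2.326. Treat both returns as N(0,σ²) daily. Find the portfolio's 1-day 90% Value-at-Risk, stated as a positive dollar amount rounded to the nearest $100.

σ_p² = 0.54²·1.798² + 0.46²·4.36² + 2·-0.12·0.54·0.46·1.798·4.36 = 4.4978 (%²).
σ_p = √4.4978 = 2.121%.
VaR = 1.282 × 2.121% = 2.719%; on $1,000,000 that is $27,190.

$27,200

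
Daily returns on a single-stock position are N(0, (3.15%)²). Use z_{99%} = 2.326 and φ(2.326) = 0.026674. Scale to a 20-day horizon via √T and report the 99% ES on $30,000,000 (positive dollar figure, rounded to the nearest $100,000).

σ_{20d} = 3.15% × √20 = 14.087%.
ES multiplier = φ(z)/(1−α) = 0.026674/0.01 = 2.667.
ES = 14.087% × 2.667 = 37.570%; on $30,000,000: $11,271,000.

$11,300,000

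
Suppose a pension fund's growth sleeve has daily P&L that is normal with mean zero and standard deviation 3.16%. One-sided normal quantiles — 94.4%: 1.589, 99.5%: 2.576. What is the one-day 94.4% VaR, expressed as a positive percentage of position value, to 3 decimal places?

VaR = z·σ = 1.589 × 3.16% = 5.021%.

5.021%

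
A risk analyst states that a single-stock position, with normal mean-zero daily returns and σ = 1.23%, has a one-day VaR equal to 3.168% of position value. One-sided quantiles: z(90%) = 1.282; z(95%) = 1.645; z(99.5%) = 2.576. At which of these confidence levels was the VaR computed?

Implied z = VaR/σ = 3.168 / 1.23 = 2.576.
This matches z(99.5%) = 2.576.

99.5%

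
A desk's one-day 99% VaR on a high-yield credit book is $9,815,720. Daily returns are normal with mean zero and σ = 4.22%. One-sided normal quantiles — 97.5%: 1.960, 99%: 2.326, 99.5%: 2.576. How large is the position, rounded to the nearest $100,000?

VaR as a fraction of value: z·σ = 2.326 × 4.22% = 9.81572%.
Position = $9,815,720 / 0.0981572 = $100,000,000.

$100,000,000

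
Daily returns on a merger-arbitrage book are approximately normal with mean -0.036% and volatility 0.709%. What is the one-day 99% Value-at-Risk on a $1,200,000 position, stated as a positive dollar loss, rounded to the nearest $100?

At 99% one-sided, z = 2.326.
VaR = −μ + z·σ = −(-0.036%) + 2.326 × 0.709% = 1.685%.
On $1,200,000: 0.01685 × $1,200,000 = $20,220.

$20,200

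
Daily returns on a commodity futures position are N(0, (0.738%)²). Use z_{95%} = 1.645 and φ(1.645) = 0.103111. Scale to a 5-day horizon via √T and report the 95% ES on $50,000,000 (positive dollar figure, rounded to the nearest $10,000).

σ_{5d} = 0.738% × √5 = 1.650%.
ES multiplier = φ(z)/(1−α) = 0.103111/0.05 = 2.062.
ES = 1.650% × 2.062 = 3.402%; on $50,000,000: $1,701,000.

$1,700,000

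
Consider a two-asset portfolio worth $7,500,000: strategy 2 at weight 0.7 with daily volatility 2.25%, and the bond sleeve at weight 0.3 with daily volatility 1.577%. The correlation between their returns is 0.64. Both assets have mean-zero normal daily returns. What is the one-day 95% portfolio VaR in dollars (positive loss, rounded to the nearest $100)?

σ_p² = 0.7²·2.25² + 0.3²·1.577² + 2·0.64·0.7·0.3·2.25·1.577 = 3.6582 (%²).
σ_p = √3.6582 = 1.913%.
At 95%, z = 1.645.
VaR = 1.645 × 1.913% = 3.147%; on $7,500,000 that is $236,025.

$236,000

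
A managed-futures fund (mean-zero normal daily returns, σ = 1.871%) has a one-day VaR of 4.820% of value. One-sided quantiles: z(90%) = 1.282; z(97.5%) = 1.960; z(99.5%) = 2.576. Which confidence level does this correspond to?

99.5%

Implied z = VaR/σ = 4.820 / 1.871 = 2.576.
This matches z(99.5%) = 2.576.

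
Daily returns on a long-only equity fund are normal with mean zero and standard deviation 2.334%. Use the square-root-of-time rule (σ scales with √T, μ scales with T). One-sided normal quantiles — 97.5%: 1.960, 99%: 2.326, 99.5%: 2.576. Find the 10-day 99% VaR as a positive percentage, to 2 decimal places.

σ_{10d} = 2.334% × √10 = 7.381%.
VaR = 2.326 × 7.381% = 17.168%.

17.17%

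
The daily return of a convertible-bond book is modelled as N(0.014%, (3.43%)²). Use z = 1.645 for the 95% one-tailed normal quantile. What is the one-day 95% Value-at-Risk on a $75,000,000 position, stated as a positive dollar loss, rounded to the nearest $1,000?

VaR = −μ + z·σ = −(0.014%) + 1.645 × 3.43% = 5.628%.
On $75,000,000: 0.05628 × $75,000,000 = $4,221,000.

$4,221,000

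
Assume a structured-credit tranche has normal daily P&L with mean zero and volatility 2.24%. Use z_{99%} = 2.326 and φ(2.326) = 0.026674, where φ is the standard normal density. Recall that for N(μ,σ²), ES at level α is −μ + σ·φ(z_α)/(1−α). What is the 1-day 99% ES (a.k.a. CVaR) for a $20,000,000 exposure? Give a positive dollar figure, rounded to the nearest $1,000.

Tail multiplier: φ(z)/(1−α) = 0.026674 / 0.01 = 2.667.
ES = 2.24% × 2.667 = 5.974%.
On $20,000,000: 0.05974 × $20,000,000 = $1,194,800.

$1,195,000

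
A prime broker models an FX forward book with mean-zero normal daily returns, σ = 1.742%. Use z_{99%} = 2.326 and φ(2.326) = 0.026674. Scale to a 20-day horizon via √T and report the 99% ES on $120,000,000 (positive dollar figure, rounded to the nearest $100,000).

σ_{20d} = 1.742% × √20 = 7.790%.
ES multiplier = φ(z)/(1−α) = 0.026674/0.01 = 2.667.
ES = 7.790% × 2.667 = 20.776%; on $120,000,000: $24,931,200.

$24,900,000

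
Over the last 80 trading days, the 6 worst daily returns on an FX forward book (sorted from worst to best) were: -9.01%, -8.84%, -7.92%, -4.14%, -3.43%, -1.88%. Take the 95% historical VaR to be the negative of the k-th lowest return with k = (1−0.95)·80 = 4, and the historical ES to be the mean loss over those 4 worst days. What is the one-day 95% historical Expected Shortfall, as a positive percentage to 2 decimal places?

The 4 worst returns sum to -29.91%.
ES = −(-29.91%) / 4 = 7.4775% ≈ 7.48%.

7.48%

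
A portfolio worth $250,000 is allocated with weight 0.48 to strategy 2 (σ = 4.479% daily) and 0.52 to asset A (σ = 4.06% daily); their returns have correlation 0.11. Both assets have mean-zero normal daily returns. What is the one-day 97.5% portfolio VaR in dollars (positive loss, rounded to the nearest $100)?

$15,600

σ_p² = 0.48²·4.479² + 0.52²·4.06² + 2·0.11·0.48·0.52·4.479·4.06 = 10.0779 (%²).
σ_p = √10.0779 = 3.175%.
At 97.5%, z = 1.960.
VaR = 1.960 × 3.175% = 6.223%; on $250,000 that is $15,558.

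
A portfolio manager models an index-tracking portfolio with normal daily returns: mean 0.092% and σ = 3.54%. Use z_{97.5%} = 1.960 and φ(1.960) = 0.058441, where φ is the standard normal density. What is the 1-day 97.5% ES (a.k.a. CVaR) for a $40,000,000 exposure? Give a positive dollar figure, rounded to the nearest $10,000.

Tail multiplier: φ(z)/(1−α) = 0.058441 / 0.025 = 2.338.
ES = −(0.092%) + 3.54% × 2.338 = 8.185%.
On $40,000,000: 0.08185 × $40,000,000 = $3,274,000.

$3,270,000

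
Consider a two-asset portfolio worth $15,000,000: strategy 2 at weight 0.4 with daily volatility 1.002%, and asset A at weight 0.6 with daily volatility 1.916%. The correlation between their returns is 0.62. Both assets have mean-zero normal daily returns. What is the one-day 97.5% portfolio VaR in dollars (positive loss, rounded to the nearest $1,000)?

σ_p² = 0.4²·1.002² + 0.6²·1.916² + 2·0.62·0.4·0.6·1.002·1.916 = 2.0536 (%²).
σ_p = √2.0536 = 1.433%.
At 97.5%, z = 1.960.
VaR = 1.960 × 1.433% = 2.809%; on $15,000,000 that is $421,350.

$421,000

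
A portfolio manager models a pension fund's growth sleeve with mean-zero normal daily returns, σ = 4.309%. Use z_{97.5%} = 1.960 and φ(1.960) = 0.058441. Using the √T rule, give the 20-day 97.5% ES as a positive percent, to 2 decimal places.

45.05%

σ_{20d} = 4.309% × √20 = 19.270%.
ES multiplier = φ(z)/(1−α) = 0.058441/0.025 = 2.338.
ES = 19.270% × 2.338 = 45.053%.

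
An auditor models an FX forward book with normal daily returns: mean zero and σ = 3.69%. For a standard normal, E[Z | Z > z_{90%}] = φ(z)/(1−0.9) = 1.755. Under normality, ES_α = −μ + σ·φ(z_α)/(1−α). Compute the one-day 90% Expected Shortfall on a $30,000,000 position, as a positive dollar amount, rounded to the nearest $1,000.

$1,943,000

ES = 3.69% × 1.755 = 6.476%.
On $30,000,000: 0.06476 × $30,000,000 = $1,942,800.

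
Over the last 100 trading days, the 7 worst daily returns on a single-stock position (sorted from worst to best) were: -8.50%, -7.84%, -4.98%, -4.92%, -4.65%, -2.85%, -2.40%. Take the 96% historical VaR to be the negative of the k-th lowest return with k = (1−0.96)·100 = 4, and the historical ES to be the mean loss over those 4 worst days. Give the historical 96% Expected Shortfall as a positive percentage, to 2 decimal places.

The 4 worst returns sum to -26.24%.
ES = −(-26.24%) / 4 = 6.56%.

6.56%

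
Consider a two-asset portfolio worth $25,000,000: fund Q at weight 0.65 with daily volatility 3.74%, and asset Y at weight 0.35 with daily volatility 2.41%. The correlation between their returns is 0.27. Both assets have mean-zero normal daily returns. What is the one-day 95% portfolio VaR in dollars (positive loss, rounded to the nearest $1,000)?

σ_p² = 0.65²·3.74² + 0.35²·2.41² + 2·0.27·0.65·0.35·3.74·2.41 = 7.7285 (%²).
σ_p = √7.7285 = 2.780%.
At 95%, z = 1.645.
VaR = 1.645 × 2.780% = 4.573%; on $25,000,000 that is $1,143,250.

$1,143,000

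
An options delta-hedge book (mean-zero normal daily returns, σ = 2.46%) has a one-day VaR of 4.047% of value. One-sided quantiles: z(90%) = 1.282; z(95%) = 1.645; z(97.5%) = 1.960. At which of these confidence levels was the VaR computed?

95%

Implied z = VaR/σ = 4.047 / 2.46 = 1.645.
This matches z(95%) = 1.645.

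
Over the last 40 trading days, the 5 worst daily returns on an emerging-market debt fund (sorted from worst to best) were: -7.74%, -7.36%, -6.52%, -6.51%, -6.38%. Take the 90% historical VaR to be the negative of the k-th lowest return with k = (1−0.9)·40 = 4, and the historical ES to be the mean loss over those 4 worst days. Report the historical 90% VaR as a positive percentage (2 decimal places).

6.51%

k = 4; the 4th lowest return is -6.51%, so VaR = 6.51%.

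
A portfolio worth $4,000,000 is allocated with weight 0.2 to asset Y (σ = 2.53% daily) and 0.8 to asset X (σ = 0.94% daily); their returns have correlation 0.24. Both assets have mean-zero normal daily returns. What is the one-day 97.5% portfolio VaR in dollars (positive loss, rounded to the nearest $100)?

$78,600

σ_p² = 0.2²·2.53² + 0.8²·0.94² + 2·0.24·0.2·0.8·2.53·0.94 = 1.0042 (%²).
σ_p = √1.0042 = 1.002%.
At 97.5%, z = 1.960.
VaR = 1.960 × 1.002% = 1.964%; on $4,000,000 that is $78,560.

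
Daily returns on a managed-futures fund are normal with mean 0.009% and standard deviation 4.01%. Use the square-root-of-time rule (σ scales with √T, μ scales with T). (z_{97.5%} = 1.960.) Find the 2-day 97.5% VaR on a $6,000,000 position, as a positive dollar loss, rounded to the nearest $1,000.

σ_{2d} = 4.01% × √2 = 5.671%; μ_{2d} = 2 × 0.009% = 0.018%.
VaR = −(0.018%) + 1.960 × 5.671% = 11.097%.
On $6,000,000: 0.11097 × $6,000,000 = $665,820.

$666,000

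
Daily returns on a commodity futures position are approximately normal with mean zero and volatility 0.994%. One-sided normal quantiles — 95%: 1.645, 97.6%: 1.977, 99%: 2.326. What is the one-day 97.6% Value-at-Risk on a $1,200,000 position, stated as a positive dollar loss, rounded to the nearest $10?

VaR = z·σ = 1.977 × 0.994% = 1.965%.
On $1,200,000: 0.01965 × $1,200,000 = $23,580.

$23,580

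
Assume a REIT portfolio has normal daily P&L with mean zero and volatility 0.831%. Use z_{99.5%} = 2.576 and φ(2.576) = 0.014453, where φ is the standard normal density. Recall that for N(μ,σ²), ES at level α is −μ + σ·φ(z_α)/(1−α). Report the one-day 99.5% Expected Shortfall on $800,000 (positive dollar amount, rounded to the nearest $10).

Tail multiplier: φ(z)/(1−α) = 0.014453 / 0.005 = 2.891.
ES = 0.831% × 2.891 = 2.402%.
On $800,000: 0.02402 × $800,000 = $19,216.

$19,220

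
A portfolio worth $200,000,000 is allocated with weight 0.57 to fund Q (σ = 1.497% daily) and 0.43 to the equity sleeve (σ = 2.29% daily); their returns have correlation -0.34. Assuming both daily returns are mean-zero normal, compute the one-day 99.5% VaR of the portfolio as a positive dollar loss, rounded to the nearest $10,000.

σ_p² = 0.57²·1.497² + 0.43²·2.29² + 2·-0.34·0.57·0.43·1.497·2.29 = 1.1264 (%²).
σ_p = √1.1264 = 1.061%.
At 99.5%, z = 2.576.
VaR = 2.576 × 1.061% = 2.733%; on $200,000,000 that is $5,466,000.

$5,470,000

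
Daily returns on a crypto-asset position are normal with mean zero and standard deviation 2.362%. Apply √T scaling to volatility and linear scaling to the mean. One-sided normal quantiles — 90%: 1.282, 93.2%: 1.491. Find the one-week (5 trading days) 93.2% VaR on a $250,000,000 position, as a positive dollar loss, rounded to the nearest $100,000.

$19,700,000

σ_{5d} = 2.362% × √5 = 5.282%.
VaR = 1.491 × 5.282% = 7.875%.
On $250,000,000: 0.07875 × $250,000,000 = $19,687,500.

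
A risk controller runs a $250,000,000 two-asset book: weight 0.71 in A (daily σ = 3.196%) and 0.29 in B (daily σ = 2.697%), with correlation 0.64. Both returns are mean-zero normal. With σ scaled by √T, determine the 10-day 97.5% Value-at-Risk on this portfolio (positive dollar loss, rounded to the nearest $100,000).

σ_p = √(0.71²·3.196² + 0.29²·2.697² + 2·0.64·0.71·0.29·3.196·2.697) = 2.834%.
σ_{10d} = 2.834% × √10 = 8.962%.
z(97.5%) = 1.960.
VaR = 1.960 × 8.962% = 17.566%; on $250,000,000 that is $43,915,000.

$43,900,000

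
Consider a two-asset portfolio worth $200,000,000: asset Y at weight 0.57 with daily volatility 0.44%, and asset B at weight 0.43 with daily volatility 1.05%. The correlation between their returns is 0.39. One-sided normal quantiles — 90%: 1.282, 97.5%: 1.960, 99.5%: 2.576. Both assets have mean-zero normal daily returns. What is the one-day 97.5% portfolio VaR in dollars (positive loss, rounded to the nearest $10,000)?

$2,340,000

σ_p² = 0.57²·0.44² + 0.43²·1.05² + 2·0.39·0.57·0.43·0.44·1.05 = 0.3551 (%²).
σ_p = √0.3551 = 0.596%.
VaR = 1.960 × 0.596% = 1.168%; on $200,000,000 that is $2,336,000.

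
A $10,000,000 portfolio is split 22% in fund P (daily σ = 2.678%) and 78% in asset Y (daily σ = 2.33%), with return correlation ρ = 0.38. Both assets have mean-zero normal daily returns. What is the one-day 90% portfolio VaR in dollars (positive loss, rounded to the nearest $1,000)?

$271,000

σ_p² = 0.22²·2.678² + 0.78²·2.33² + 2·0.38·0.22·0.78·2.678·2.33 = 4.4638 (%²).
σ_p = √4.4638 = 2.113%.
At 90%, z = 1.282.
VaR = 1.282 × 2.113% = 2.709%; on $10,000,000 that is $270,900.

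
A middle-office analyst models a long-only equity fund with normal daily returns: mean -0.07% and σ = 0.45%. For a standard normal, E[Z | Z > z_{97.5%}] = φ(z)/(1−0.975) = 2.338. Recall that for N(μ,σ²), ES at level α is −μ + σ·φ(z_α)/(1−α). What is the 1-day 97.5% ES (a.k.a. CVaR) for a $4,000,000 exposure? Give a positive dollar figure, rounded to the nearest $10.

$44,880

ES = −(-0.07%) + 0.45% × 2.338 = 1.122%.
On $4,000,000: 0.01122 × $4,000,000 = $44,880.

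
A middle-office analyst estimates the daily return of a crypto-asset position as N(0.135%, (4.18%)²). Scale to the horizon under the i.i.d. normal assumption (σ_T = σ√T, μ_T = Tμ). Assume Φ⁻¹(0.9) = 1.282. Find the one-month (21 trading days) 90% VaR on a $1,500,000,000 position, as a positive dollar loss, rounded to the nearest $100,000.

$325,800,000

σ_{21d} = 4.18% × √21 = 19.155%; μ_{21d} = 21 × 0.135% = 2.835%.
VaR = −(2.835%) + 1.282 × 19.155% = 21.722%.
On $1,500,000,000: 0.21722 × $1,500,000,000 = $325,830,000.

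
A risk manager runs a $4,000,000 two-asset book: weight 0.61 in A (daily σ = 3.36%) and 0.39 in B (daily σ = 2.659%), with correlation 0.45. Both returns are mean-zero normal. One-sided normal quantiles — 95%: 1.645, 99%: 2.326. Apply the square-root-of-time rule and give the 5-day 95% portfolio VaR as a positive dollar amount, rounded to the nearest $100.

σ_p = √(0.61²·3.36² + 0.39²·2.659² + 2·0.45·0.61·0.39·3.36·2.659) = 2.681%.
σ_{5d} = 2.681% × √5 = 5.995%.
VaR = 1.645 × 5.995% = 9.862%; on $4,000,000 that is $394,480.

$394,500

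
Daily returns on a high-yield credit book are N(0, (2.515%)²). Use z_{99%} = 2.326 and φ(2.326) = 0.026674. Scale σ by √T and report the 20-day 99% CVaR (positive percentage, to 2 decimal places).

σ_{20d} = 2.515% × √20 = 11.247%.
ES multiplier = φ(z)/(1−α) = 0.026674/0.01 = 2.667.
ES = 11.247% × 2.667 = 29.996%.

30.00%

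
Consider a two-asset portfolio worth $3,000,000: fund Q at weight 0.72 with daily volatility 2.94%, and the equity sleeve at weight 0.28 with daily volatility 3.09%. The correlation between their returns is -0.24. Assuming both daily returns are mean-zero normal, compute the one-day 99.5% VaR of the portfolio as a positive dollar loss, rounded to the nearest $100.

σ_p² = 0.72²·2.94² + 0.28²·3.09² + 2·-0.24·0.72·0.28·2.94·3.09 = 4.3503 (%²).
σ_p = √4.3503 = 2.086%.
At 99.5%, z = 2.576.
VaR = 2.576 × 2.086% = 5.374%; on $3,000,000 that is $161,220.

$161,200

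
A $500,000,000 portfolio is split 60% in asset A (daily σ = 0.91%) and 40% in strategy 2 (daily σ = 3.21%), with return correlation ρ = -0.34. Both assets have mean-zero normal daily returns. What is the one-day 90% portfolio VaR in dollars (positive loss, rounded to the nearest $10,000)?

$7,770,000

σ_p² = 0.6²·0.91² + 0.4²·3.21² + 2·-0.34·0.6·0.4·0.91·3.21 = 1.4700 (%²).
σ_p = √1.4700 = 1.212%.
At 90%, z = 1.282.
VaR = 1.282 × 1.212% = 1.554%; on $500,000,000 that is $7,770,000.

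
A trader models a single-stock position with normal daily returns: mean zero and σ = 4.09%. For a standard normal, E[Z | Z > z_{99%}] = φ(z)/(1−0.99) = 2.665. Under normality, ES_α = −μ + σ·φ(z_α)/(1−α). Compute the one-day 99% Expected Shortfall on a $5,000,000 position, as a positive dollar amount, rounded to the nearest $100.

$545,000

ES = 4.09% × 2.665 = 10.900%.
On $5,000,000: 0.10900 × $5,000,000 = $545,000.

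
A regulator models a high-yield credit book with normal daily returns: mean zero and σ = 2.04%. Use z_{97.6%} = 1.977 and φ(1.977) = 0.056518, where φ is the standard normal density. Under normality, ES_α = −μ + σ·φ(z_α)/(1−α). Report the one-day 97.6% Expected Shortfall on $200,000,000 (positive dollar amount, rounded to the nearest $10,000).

Tail multiplier: φ(z)/(1−α) = 0.056518 / 0.024 = 2.355.
ES = 2.04% × 2.355 = 4.804%.
On $200,000,000: 0.04804 × $200,000,000 = $9,608,000.

$9,610,000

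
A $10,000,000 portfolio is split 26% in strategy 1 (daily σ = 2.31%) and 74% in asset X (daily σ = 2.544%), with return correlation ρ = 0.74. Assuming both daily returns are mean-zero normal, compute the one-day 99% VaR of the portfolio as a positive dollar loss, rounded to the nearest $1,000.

σ_p² = 0.26²·2.31² + 0.74²·2.544² + 2·0.74·0.26·0.74·2.31·2.544 = 5.5781 (%²).
σ_p = √5.5781 = 2.362%.
At 99%, z = 2.326.
VaR = 2.326 × 2.362% = 5.494%; on $10,000,000 that is $549,400.

$549,000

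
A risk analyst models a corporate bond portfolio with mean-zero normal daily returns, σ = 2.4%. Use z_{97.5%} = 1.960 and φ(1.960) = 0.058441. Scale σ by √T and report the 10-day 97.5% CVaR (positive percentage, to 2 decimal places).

17.74%

σ_{10d} = 2.4% × √10 = 7.589%.
ES multiplier = φ(z)/(1−α) = 0.058441/0.025 = 2.338.
ES = 7.589% × 2.338 = 17.743%.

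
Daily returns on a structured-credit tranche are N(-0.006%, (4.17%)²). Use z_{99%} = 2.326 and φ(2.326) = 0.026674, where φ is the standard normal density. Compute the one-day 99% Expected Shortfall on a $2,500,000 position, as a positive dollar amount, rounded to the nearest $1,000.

Tail multiplier: φ(z)/(1−α) = 0.026674 / 0.01 = 2.667.
ES = −(-0.006%) + 4.17% × 2.667 = 11.127%.
On $2,500,000: 0.11127 × $2,500,000 = $278,175.

$278,000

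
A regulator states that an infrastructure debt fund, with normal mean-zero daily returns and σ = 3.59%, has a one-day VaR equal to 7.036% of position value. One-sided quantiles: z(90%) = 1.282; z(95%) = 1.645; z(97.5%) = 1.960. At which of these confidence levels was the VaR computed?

Implied z = VaR/σ = 7.036 / 3.59 = 1.960.
This matches z(97.5%) = 1.960.

97.5%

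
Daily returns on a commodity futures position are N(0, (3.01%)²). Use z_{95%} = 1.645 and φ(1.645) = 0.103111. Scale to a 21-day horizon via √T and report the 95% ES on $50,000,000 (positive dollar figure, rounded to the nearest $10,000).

σ_{21d} = 3.01% × √21 = 13.794%.
ES multiplier = φ(z)/(1−α) = 0.103111/0.05 = 2.062.
ES = 13.794% × 2.062 = 28.443%; on $50,000,000: $14,221,500.

$14,220,000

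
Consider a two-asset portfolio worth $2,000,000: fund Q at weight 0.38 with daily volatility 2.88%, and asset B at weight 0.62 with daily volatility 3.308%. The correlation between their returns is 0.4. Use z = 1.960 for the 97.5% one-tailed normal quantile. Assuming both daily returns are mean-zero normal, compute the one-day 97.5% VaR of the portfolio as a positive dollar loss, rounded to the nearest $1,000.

$105,000

σ_p² = 0.38²·2.88² + 0.62²·3.308² + 2·0.4·0.38·0.62·2.88·3.308 = 7.1998 (%²).
σ_p = √7.1998 = 2.683%.
VaR = 1.960 × 2.683% = 5.259%; on $2,000,000 that is $105,180.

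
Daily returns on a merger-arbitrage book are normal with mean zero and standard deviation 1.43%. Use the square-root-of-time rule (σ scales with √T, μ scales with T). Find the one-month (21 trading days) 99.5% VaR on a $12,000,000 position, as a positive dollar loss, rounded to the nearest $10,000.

$2,030,000

At 99.5%, z = 2.576.
σ_{21d} = 1.43% × √21 = 6.553%.
VaR = 2.576 × 6.553% = 16.881%.
On $12,000,000: 0.16881 × $12,000,000 = $2,025,720.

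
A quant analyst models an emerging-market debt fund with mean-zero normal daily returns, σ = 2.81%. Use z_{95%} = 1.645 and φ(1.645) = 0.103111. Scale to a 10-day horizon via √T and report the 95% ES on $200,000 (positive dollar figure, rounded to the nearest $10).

$36,650

σ_{10d} = 2.81% × √10 = 8.886%.
ES multiplier = φ(z)/(1−α) = 0.103111/0.05 = 2.062.
ES = 8.886% × 2.062 = 18.323%; on $200,000: $36,646.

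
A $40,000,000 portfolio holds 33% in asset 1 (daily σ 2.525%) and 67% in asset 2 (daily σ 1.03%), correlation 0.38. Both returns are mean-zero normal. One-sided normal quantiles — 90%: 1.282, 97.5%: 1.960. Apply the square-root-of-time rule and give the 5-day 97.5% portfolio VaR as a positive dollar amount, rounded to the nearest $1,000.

σ_p = √(0.33²·2.525² + 0.67²·1.03² + 2·0.38·0.33·0.67·2.525·1.03) = 1.268%.
σ_{5d} = 1.268% × √5 = 2.835%.
VaR = 1.960 × 2.835% = 5.557%; on $40,000,000 that is $2,222,800.

$2,223,000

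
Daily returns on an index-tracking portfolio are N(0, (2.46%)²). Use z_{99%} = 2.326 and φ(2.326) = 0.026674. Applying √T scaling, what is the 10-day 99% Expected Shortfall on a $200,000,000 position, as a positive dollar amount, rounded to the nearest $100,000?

$41,500,000

σ_{10d} = 2.46% × √10 = 7.779%.
ES multiplier = φ(z)/(1−α) = 0.026674/0.01 = 2.667.
ES = 7.779% × 2.667 = 20.747%; on $200,000,000: $41,494,000.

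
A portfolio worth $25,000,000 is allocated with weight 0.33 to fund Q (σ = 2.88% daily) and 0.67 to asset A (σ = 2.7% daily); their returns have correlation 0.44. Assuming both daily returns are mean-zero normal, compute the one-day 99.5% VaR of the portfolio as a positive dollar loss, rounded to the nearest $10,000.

$1,540,000

σ_p² = 0.33²·2.88² + 0.67²·2.7² + 2·0.44·0.33·0.67·2.88·2.7 = 5.6887 (%²).
σ_p = √5.6887 = 2.385%.
At 99.5%, z = 2.576.
VaR = 2.576 × 2.385% = 6.144%; on $25,000,000 that is $1,536,000.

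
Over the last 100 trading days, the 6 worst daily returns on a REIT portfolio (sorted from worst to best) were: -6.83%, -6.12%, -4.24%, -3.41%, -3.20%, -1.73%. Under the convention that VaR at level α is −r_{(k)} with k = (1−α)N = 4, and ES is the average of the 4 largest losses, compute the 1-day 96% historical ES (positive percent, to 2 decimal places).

5.15%

The 4 worst returns sum to -20.60%.
ES = −(-20.60%) / 4 = 5.15%.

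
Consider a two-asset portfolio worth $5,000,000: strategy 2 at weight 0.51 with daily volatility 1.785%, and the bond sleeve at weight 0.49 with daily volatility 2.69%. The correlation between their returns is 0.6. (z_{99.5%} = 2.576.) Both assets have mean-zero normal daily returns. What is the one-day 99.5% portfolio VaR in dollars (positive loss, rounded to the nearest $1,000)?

$258,000

σ_p² = 0.51²·1.785² + 0.49²·2.69² + 2·0.6·0.51·0.49·1.785·2.69 = 4.0060 (%²).
σ_p = √4.0060 = 2.002%.
VaR = 2.576 × 2.002% = 5.157%; on $5,000,000 that is $257,850.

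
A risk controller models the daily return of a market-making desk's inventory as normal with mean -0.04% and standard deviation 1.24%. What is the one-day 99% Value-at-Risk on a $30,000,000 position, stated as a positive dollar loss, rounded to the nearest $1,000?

$877,000

At 99% one-sided, z = 2.326.
VaR = −μ + z·σ = −(-0.04%) + 2.326 × 1.24% = 2.924%.
On $30,000,000: 0.02924 × $30,000,000 = $877,200.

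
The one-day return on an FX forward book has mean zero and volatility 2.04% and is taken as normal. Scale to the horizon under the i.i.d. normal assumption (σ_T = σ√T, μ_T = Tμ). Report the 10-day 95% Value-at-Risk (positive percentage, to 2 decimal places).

10.61%

At 95%, z = 1.645.
σ_{10d} = 2.04% × √10 = 6.451%.
VaR = 1.645 × 6.451% = 10.612%.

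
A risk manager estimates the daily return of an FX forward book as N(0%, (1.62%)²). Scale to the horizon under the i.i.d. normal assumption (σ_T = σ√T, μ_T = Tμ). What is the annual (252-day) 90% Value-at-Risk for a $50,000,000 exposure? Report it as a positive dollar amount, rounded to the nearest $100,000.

$16,500,000

At 90%, z = 1.282.
σ_{252d} = 1.62% × √252 = 25.717%.
VaR = 1.282 × 25.717% = 32.969%.
On $50,000,000: 0.32969 × $50,000,000 = $16,484,500.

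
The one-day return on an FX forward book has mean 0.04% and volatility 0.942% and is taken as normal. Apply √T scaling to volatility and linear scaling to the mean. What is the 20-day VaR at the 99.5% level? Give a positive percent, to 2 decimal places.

10.05%

At 99.5%, z = 2.576.
σ_{20d} = 0.942% × √20 = 4.213%; μ_{20d} = 20 × 0.04% = 0.800%.
VaR = −(0.800%) + 2.576 × 4.213% = 10.053%.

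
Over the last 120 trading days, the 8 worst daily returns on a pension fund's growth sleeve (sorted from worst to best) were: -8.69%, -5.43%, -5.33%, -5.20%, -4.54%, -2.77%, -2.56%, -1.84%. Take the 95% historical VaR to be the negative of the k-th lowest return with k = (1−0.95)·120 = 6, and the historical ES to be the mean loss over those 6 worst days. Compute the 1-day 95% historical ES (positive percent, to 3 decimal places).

5.327%

The 6 worst returns sum to -31.96%.
ES = −(-31.96%) / 6 = 5.3266…% ≈ 5.327%.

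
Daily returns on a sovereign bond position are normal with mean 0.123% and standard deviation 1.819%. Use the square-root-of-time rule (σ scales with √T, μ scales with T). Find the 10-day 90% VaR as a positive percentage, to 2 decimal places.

At 90%, z = 1.282.
σ_{10d} = 1.819% × √10 = 5.752%; μ_{10d} = 10 × 0.123% = 1.230%.
VaR = −(1.230%) + 1.282 × 5.752% = 6.144%.

6.14%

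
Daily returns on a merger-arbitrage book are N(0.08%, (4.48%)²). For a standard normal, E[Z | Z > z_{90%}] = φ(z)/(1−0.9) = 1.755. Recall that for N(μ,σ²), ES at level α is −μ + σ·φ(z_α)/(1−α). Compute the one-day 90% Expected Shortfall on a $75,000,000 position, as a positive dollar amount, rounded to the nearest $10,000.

ES = −(0.08%) + 4.48% × 1.755 = 7.782%.
On $75,000,000: 0.07782 × $75,000,000 = $5,836,500.

$5,840,000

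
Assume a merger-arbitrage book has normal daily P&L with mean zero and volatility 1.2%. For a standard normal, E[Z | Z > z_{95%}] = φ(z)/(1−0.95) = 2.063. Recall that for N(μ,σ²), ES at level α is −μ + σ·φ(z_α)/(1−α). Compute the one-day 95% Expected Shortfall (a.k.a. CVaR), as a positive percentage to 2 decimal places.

2.48%

ES = 1.2% × 2.063 = 2.476%.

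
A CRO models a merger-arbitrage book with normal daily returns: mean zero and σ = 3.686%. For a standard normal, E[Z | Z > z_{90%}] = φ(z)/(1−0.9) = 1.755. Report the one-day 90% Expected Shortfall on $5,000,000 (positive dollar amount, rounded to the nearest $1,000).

$323,000

ES = 3.686% × 1.755 = 6.469%.
On $5,000,000: 0.06469 × $5,000,000 = $323,450.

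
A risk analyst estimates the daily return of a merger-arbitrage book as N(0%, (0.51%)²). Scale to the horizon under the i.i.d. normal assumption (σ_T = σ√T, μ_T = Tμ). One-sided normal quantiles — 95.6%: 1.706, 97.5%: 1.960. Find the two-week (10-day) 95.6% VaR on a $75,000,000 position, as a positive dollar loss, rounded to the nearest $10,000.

σ_{10d} = 0.51% × √10 = 1.613%.
VaR = 1.706 × 1.613% = 2.752%.
On $75,000,000: 0.02752 × $75,000,000 = $2,064,000.

$2,060,000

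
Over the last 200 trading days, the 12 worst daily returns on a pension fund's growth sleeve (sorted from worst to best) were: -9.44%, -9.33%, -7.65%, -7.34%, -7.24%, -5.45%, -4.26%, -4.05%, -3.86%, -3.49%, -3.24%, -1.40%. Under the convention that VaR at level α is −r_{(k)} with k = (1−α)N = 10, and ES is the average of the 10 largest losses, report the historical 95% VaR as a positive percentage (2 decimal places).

3.49%

k = 10; the 10th lowest return is -3.49%, so VaR = 3.49%.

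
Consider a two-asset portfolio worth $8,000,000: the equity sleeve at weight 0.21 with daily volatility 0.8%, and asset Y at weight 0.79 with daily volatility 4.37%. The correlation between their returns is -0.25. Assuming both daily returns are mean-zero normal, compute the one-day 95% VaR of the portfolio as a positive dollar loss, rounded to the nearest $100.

σ_p² = 0.21²·0.8² + 0.79²·4.37² + 2·-0.25·0.21·0.79·0.8·4.37 = 11.6566 (%²).
σ_p = √11.6566 = 3.414%.
At 95%, z = 1.645.
VaR = 1.645 × 3.414% = 5.616%; on $8,000,000 that is $449,280.

$449,300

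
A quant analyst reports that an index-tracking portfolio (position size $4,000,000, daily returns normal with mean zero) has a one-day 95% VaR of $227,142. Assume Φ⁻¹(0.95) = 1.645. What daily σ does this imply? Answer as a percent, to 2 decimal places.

VaR as a fraction: $227,142 / $4,000,000 = 5.679%.
σ = VaR / z = 5.679% / 1.645 = 3.452%.

3.45%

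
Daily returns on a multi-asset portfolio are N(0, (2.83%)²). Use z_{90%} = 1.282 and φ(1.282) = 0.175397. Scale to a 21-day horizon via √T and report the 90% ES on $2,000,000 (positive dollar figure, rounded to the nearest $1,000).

σ_{21d} = 2.83% × √21 = 12.969%.
ES multiplier = φ(z)/(1−α) = 0.175397/0.1 = 1.754.
ES = 12.969% × 1.754 = 22.748%; on $2,000,000: $454,960.

$455,000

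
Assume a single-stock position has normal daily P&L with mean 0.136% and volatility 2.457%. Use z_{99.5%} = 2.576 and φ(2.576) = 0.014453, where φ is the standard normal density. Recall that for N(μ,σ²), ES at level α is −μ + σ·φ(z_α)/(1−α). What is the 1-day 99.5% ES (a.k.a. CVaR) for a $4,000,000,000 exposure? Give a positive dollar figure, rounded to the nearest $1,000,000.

Tail multiplier: φ(z)/(1−α) = 0.014453 / 0.005 = 2.891.
ES = −(0.136%) + 2.457% × 2.891 = 6.967%.
On $4,000,000,000: 0.06967 × $4,000,000,000 = $278,680,000.

$279,000,000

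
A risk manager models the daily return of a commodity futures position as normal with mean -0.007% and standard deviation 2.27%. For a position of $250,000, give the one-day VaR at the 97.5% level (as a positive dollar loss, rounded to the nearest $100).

At 97.5% one-sided, z = 1.960.
VaR = −μ + z·σ = −(-0.007%) + 1.960 × 2.27% = 4.456%.
On $250,000: 0.04456 × $250,000 = $11,140.

$11,100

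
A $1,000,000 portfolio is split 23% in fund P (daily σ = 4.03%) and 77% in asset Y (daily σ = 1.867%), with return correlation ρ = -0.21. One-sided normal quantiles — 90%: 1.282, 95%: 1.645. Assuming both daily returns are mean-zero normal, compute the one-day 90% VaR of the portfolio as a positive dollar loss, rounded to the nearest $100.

$19,700

σ_p² = 0.23²·4.03² + 0.77²·1.867² + 2·-0.21·0.23·0.77·4.03·1.867 = 2.3662 (%²).
σ_p = √2.3662 = 1.538%.
VaR = 1.282 × 1.538% = 1.972%; on $1,000,000 that is $19,720.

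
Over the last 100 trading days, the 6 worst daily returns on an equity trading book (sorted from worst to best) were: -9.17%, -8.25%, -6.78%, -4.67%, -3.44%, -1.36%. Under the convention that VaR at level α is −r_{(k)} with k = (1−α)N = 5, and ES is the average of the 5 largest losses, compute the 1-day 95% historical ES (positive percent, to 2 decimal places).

6.46%

The 5 worst returns sum to -32.31%.
ES = −(-32.31%) / 5 = 6.462% ≈ 6.46%.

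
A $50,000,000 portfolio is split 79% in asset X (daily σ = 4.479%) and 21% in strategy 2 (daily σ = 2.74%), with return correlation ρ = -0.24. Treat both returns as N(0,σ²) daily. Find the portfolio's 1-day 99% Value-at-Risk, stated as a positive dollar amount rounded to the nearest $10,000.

σ_p² = 0.79²·4.479² + 0.21²·2.74² + 2·-0.24·0.79·0.21·4.479·2.74 = 11.8741 (%²).
σ_p = √11.8741 = 3.446%.
At 99%, z = 2.326.
VaR = 2.326 × 3.446% = 8.015%; on $50,000,000 that is $4,007,500.

$4,010,000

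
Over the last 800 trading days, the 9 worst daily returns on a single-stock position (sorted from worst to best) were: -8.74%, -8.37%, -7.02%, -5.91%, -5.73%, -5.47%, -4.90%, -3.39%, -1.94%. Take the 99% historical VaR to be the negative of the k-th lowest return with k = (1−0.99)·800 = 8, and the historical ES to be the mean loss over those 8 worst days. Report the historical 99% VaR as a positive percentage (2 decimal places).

3.39%

k = 8; the 8th lowest return is -3.39%, so VaR = 3.39%.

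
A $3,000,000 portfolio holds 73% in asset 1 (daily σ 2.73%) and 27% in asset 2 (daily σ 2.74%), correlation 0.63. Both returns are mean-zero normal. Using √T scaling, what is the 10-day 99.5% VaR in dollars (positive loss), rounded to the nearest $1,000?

σ_p = √(0.73²·2.73² + 0.27²·2.74² + 2·0.63·0.73·0.27·2.73·2.74) = 2.525%.
σ_{10d} = 2.525% × √10 = 7.985%.
z(99.5%) = 2.576.
VaR = 2.576 × 7.985% = 20.569%; on $3,000,000 that is $617,070.

$617,000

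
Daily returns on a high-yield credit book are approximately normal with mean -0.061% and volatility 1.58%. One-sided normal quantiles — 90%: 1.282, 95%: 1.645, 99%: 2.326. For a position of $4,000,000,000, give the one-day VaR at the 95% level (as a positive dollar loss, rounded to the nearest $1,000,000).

VaR = −μ + z·σ = −(-0.061%) + 1.645 × 1.58% = 2.660%.
On $4,000,000,000: 0.02660 × $4,000,000,000 = $106,400,000.

$106,000,000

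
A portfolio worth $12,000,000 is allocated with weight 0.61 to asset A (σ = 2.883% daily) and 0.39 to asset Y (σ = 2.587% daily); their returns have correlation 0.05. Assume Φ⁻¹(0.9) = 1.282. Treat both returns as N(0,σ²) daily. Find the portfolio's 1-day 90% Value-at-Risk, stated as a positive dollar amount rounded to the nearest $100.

$318,600

σ_p² = 0.61²·2.883² + 0.39²·2.587² + 2·0.05·0.61·0.39·2.883·2.587 = 4.2882 (%²).
σ_p = √4.2882 = 2.071%.
VaR = 1.282 × 2.071% = 2.655%; on $12,000,000 that is $318,600.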